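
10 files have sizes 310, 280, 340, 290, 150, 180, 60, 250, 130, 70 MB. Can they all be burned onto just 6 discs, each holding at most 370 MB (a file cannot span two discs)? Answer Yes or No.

No

Total = 2060 MB; ⌈2060/370⌉ = 6.
The bound of 6 does not rule out 6, but exhaustive search shows no assignment into 6 discs of capacity 370 MB exists — the minimum is 7.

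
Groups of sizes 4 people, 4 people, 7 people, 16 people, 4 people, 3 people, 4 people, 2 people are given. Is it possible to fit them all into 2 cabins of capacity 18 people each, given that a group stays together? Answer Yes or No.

No

Total = 44 people; ⌈44/18⌉ = 3.
At least 3 cabins are required, but only 2 are allowed.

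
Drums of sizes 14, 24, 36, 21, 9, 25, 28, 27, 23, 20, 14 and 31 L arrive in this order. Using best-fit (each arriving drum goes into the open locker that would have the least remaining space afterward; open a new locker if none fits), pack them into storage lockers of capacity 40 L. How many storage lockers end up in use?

  14 → locker 1 (new)  [load 14/40]
  24 → locker 1  [load 38/40]
  36 → locker 2 (new)  [load 36/40]
  21 → locker 3 (new)  [load 21/40]
  9 → locker 3  [load 30/40]
  25 → locker 4 (new)  [load 25/40]
  28 → locker 5 (new)  [load 28/40]
  27 → locker 6 (new)  [load 27/40]
  23 → locker 7 (new)  [load 23/40]
  20 → locker 8 (new)  [load 20/40]
  14 → locker 4  [load 39/40]
  31 → locker 9 (new)  [load 31/40]
9 storage lockers opened.

9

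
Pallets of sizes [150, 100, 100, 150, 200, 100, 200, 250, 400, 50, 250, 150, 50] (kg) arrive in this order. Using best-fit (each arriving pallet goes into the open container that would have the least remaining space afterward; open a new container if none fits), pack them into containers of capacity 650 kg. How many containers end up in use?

4

  150 → container 1 (new)  [load 150/650]
  100 → container 1  [load 250/650]
  100 → container 1  [load 350/650]
  150 → container 1  [load 500/650]
  200 → container 2 (new)  [load 200/650]
  100 → container 1  [load 600/650]
  200 → container 2  [load 400/650]
  250 → container 2  [load 650/650]
  400 → container 3 (new)  [load 400/650]
  50 → container 1  [load 650/650]
  250 → container 3  [load 650/650]
  150 → container 4 (new)  [load 150/650]
  50 → container 4  [load 200/650]
4 containers opened.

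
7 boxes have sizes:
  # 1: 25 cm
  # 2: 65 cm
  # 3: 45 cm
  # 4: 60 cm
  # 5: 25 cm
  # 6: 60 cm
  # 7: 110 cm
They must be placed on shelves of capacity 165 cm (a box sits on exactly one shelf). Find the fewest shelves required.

Total = 110 + 65 + 60 + 60 + 45 + 25 + 25 = 390 cm.
Lower bound: ⌈390/165⌉ = 3 shelves.
A packing using 3 shelves:
  shelf 1: 110 + 45 = 155
  shelf 2: 65 + 60 + 25 = 150
  shelf 3: 60 + 25 = 85
This matches the lower bound, so 3 is optimal.

3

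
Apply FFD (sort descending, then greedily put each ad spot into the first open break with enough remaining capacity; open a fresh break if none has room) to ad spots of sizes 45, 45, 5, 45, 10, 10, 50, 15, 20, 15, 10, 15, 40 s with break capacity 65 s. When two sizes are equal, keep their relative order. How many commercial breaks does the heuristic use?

6

Sorted descending: 50, 45, 45, 45, 40, 20, 15, 15, 15, 10, 10, 10, 5.
  50 → break 1 (new)  [load 50/65]
  45 → break 2 (new)  [load 45/65]
  45 → break 3 (new)  [load 45/65]
  45 → break 4 (new)  [load 45/65]
  40 → break 5 (new)  [load 40/65]
  20 → break 2  [load 65/65]
  15 → break 1  [load 65/65]
  15 → break 3  [load 60/65]
  15 → break 4  [load 60/65]
  10 → break 5  [load 50/65]
  10 → break 5  [load 60/65]
  10 → break 6 (new)  [load 10/65]
  5 → break 3  [load 65/65]
6 commercial breaks opened.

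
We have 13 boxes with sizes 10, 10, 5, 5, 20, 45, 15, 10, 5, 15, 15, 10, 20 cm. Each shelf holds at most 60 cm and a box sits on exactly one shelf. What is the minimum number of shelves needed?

Total = 45 + 20 + 20 + 15 + 15 + 15 + 10 + 10 + 10 + 10 + 5 + 5 + 5 = 185 cm.
Lower bound: ⌈185/60⌉ = 4 shelves.
A packing using 4 shelves:
  shelf 1: 45 + 15 = 60
  shelf 2: 20 + 20 + 15 + 5 = 60
  shelf 3: 15 + 10 + 10 + 10 + 10 + 5 = 60
  shelf 4: 5 = 5
This matches the lower bound, so 4 is optimal.

4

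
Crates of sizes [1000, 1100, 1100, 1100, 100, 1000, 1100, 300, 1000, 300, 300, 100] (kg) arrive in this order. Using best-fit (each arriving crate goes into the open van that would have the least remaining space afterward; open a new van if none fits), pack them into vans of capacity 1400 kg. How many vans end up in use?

7

  1000 → van 1 (new)  [load 1000/1400]
  1100 → van 2 (new)  [load 1100/1400]
  1100 → van 3 (new)  [load 1100/1400]
  1100 → van 4 (new)  [load 1100/1400]
  100 → van 2  [load 1200/1400]
  1000 → van 5 (new)  [load 1000/1400]
  1100 → van 6 (new)  [load 1100/1400]
  300 → van 3  [load 1400/1400]
  1000 → van 7 (new)  [load 1000/1400]
  300 → van 4  [load 1400/1400]
  300 → van 6  [load 1400/1400]
  100 → van 2  [load 1300/1400]
7 vans opened.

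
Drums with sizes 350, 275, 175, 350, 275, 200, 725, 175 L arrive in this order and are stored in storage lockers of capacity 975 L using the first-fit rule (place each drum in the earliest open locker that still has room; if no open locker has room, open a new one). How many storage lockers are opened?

3

  350 → locker 1 (new)  [load 350/975]
  275 → locker 1  [load 625/975]
  175 → locker 1  [load 800/975]
  350 → locker 2 (new)  [load 350/975]
  275 → locker 2  [load 625/975]
  200 → locker 2  [load 825/975]
  725 → locker 3 (new)  [load 725/975]
  175 → locker 1  [load 975/975]
3 storage lockers opened.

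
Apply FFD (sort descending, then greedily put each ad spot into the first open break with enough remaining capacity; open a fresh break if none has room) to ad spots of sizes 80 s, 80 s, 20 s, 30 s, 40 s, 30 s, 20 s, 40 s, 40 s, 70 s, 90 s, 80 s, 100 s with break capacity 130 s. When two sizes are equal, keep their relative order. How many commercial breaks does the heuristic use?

Sorted descending: 100, 90, 80, 80, 80, 70, 40, 40, 40, 30, 30, 20, 20.
  100 → break 1 (new)  [load 100/130]
  90 → break 2 (new)  [load 90/130]
  80 → break 3 (new)  [load 80/130]
  80 → break 4 (new)  [load 80/130]
  80 → break 5 (new)  [load 80/130]
  70 → break 6 (new)  [load 70/130]
  40 → break 2  [load 130/130]
  40 → break 3  [load 120/130]
  40 → break 4  [load 120/130]
  30 → break 1  [load 130/130]
  30 → break 5  [load 110/130]
  20 → break 5  [load 130/130]
  20 → break 6  [load 90/130]
6 commercial breaks opened.

6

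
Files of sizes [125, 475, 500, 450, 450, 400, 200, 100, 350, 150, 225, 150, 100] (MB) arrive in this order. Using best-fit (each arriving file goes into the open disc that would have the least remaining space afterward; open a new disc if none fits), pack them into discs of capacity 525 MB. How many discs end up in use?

  125 → disc 1 (new)  [load 125/525]
  475 → disc 2 (new)  [load 475/525]
  500 → disc 3 (new)  [load 500/525]
  450 → disc 4 (new)  [load 450/525]
  450 → disc 5 (new)  [load 450/525]
  400 → disc 1  [load 525/525]
  200 → disc 6 (new)  [load 200/525]
  100 → disc 6  [load 300/525]
  350 → disc 7 (new)  [load 350/525]
  150 → disc 7  [load 500/525]
  225 → disc 6  [load 525/525]
  150 → disc 8 (new)  [load 150/525]
  100 → disc 8  [load 250/525]
8 discs opened.

8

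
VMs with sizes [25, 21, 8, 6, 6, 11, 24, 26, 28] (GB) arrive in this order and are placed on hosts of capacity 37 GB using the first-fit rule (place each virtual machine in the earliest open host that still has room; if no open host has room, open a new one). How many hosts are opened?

5

  25 → host 1 (new)  [load 25/37]
  21 → host 2 (new)  [load 21/37]
  8 → host 1  [load 33/37]
  6 → host 2  [load 27/37]
  6 → host 2  [load 33/37]
  11 → host 3 (new)  [load 11/37]
  24 → host 3  [load 35/37]
  26 → host 4 (new)  [load 26/37]
  28 → host 5 (new)  [load 28/37]
5 hosts opened.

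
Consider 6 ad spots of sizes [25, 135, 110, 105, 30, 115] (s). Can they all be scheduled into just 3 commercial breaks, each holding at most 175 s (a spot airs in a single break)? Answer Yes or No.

No

Total = 520 s; ⌈520/175⌉ = 3.
4 ad spots each exceed half the capacity and cannot share a break, forcing at least 4 commercial breaks.
At least 4 commercial breaks are required, but only 3 are allowed.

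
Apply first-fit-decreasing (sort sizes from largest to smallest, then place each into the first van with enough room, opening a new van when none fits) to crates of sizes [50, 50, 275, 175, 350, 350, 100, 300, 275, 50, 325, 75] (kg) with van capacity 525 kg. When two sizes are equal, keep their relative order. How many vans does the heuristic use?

Sorted descending: 350, 350, 325, 300, 275, 275, 175, 100, 75, 50, 50, 50.
  350 → van 1 (new)  [load 350/525]
  350 → van 2 (new)  [load 350/525]
  325 → van 3 (new)  [load 325/525]
  300 → van 4 (new)  [load 300/525]
  275 → van 5 (new)  [load 275/525]
  275 → van 6 (new)  [load 275/525]
  175 → van 1  [load 525/525]
  100 → van 2  [load 450/525]
  75 → van 2  [load 525/525]
  50 → van 3  [load 375/525]
  50 → van 3  [load 425/525]
  50 → van 3  [load 475/525]
6 vans opened.

6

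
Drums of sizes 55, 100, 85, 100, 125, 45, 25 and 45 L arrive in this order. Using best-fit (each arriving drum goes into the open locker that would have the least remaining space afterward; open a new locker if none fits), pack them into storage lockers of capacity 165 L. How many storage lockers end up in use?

4

  55 → locker 1 (new)  [load 55/165]
  100 → locker 1  [load 155/165]
  85 → locker 2 (new)  [load 85/165]
  100 → locker 3 (new)  [load 100/165]
  125 → locker 4 (new)  [load 125/165]
  45 → locker 3  [load 145/165]
  25 → locker 4  [load 150/165]
  45 → locker 2  [load 130/165]
4 storage lockers opened.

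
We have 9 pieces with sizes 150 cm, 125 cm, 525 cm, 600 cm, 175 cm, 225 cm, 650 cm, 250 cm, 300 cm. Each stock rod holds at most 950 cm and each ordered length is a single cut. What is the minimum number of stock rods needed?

4

Total = 650 + 600 + 525 + 300 + 250 + 225 + 175 + 150 + 125 = 3000 cm.
Lower bound: ⌈3000/950⌉ = 4 stock rods.
A packing using 4 stock rods:
  stock rod 1: 650 + 300 = 950
  stock rod 2: 600 + 250 = 850
  stock rod 3: 525 + 225 + 175 = 925
  stock rod 4: 150 + 125 = 275
This matches the lower bound, so 4 is optimal.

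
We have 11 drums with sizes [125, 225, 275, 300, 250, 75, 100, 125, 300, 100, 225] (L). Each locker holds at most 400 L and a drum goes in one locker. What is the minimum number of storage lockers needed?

6

Total = 300 + 300 + 275 + 250 + 225 + 225 + 125 + 125 + 100 + 100 + 75 = 2100 L.
Lower bound: ⌈2100/400⌉ = 6 storage lockers.
A packing using 6 storage lockers:
  locker 1: 300 + 100 = 400
  locker 2: 300 + 100 = 400
  locker 3: 275 + 125 = 400
  locker 4: 250 + 125 = 375
  locker 5: 225 + 75 = 300
  locker 6: 225 = 225
This matches the lower bound, so 6 is optimal.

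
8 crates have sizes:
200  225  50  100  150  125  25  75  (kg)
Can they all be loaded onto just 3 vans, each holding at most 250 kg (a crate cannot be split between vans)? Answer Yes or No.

Total = 950 kg; ⌈950/250⌉ = 4.
At least 4 vans are required, but only 3 are allowed.

No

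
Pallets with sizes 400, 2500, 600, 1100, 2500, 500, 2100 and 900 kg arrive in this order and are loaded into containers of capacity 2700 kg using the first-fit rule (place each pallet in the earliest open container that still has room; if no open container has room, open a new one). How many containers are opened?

5

  400 → container 1 (new)  [load 400/2700]
  2500 → container 2 (new)  [load 2500/2700]
  600 → container 1  [load 1000/2700]
  1100 → container 1  [load 2100/2700]
  2500 → container 3 (new)  [load 2500/2700]
  500 → container 1  [load 2600/2700]
  2100 → container 4 (new)  [load 2100/2700]
  900 → container 5 (new)  [load 900/2700]
5 containers opened.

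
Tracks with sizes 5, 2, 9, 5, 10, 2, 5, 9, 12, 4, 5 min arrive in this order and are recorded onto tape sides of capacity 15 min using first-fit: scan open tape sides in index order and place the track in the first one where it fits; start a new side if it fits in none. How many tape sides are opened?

  5 → side 1 (new)  [load 5/15]
  2 → side 1  [load 7/15]
  9 → side 2 (new)  [load 9/15]
  5 → side 1  [load 12/15]
  10 → side 3 (new)  [load 10/15]
  2 → side 1  [load 14/15]
  5 → side 2  [load 14/15]
  9 → side 4 (new)  [load 9/15]
  12 → side 5 (new)  [load 12/15]
  4 → side 3  [load 14/15]
  5 → side 4  [load 14/15]
5 tape sides opened.

5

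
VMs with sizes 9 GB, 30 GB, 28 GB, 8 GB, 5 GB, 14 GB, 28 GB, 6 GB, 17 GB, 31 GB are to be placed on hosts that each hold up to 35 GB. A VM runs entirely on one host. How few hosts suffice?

Total = 31 + 30 + 28 + 28 + 17 + 14 + 9 + 8 + 6 + 5 = 176 GB.
Lower bound: ⌈176/35⌉ = 6 hosts.
A packing using 6 hosts:
  host 1: 31 = 31
  host 2: 30 + 5 = 35
  host 3: 28 + 6 = 34
  host 4: 28 = 28
  host 5: 17 + 14 = 31
  host 6: 9 + 8 = 17
This matches the lower bound, so 6 is optimal.

6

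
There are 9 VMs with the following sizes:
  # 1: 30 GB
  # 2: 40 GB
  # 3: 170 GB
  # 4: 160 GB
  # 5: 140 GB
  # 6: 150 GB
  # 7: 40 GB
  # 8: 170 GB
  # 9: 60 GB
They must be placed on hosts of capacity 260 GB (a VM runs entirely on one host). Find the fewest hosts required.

5

Total = 170 + 170 + 160 + 150 + 140 + 60 + 40 + 40 + 30 = 960 GB.
Lower bound: ⌈960/260⌉ = 4 hosts.
Also, 5 VMs each exceed 130 GB, and no two of those can share a host, so at least 5 hosts are needed.
A packing using 5 hosts:
  host 1: 170 + 60 + 30 = 260
  host 2: 170 + 40 + 40 = 250
  host 3: 160 = 160
  host 4: 150 = 150
  host 5: 140 = 140
This matches the lower bound, so 5 is optimal.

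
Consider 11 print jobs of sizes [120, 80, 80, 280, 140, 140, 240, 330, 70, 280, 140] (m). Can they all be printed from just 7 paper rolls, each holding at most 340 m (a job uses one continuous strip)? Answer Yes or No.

A valid assignment using 7 paper rolls:
  roll 1: 330 = 330
  roll 2: 280 = 280
  roll 3: 280 = 280
  roll 4: 240 + 80 = 320
  roll 5: 140 + 140 = 280
  roll 6: 140 + 120 + 80 = 340
  roll 7: 70 = 70
Every load is within 340 m, so 7 paper rolls suffice.

Yes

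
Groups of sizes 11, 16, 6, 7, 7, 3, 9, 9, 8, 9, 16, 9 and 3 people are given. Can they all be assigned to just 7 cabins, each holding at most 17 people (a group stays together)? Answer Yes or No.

A valid assignment using 7 cabins:
  cabin 1: 16 = 16
  cabin 2: 16 = 16
  cabin 3: 11 + 6 = 17
  cabin 4: 9 + 8 = 17
  cabin 5: 9 + 7 = 16
  cabin 6: 9 + 7 = 16
  cabin 7: 9 + 3 + 3 = 15
Every load is within 17 people, so 7 cabins suffice.

Yes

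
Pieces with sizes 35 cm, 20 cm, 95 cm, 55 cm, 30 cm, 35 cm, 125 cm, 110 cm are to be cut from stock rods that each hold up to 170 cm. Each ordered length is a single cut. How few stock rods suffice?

4

Total = 125 + 110 + 95 + 55 + 35 + 35 + 30 + 20 = 505 cm.
Lower bound: ⌈505/170⌉ = 3 stock rods.
A packing using 4 stock rods:
  stock rod 1: 125 + 35 = 160
  stock rod 2: 110 + 55 = 165
  stock rod 3: 95 + 35 + 30 = 160
  stock rod 4: 20 = 20
No arrangement into 3 stock rods stays within capacity, so 4 is optimal.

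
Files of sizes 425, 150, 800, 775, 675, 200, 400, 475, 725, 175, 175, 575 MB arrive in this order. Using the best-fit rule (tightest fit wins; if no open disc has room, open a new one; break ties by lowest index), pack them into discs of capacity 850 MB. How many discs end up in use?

  425 → disc 1 (new)  [load 425/850]
  150 → disc 1  [load 575/850]
  800 → disc 2 (new)  [load 800/850]
  775 → disc 3 (new)  [load 775/850]
  675 → disc 4 (new)  [load 675/850]
  200 → disc 1  [load 775/850]
  400 → disc 5 (new)  [load 400/850]
  475 → disc 6 (new)  [load 475/850]
  725 → disc 7 (new)  [load 725/850]
  175 → disc 4  [load 850/850]
  175 → disc 6  [load 650/850]
  575 → disc 8 (new)  [load 575/850]
8 discs opened.

8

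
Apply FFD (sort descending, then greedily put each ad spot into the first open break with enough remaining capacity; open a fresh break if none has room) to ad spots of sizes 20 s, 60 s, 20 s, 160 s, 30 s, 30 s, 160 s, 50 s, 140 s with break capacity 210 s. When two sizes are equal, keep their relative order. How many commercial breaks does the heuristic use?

Sorted descending: 160, 160, 140, 60, 50, 30, 30, 20, 20.
  160 → break 1 (new)  [load 160/210]
  160 → break 2 (new)  [load 160/210]
  140 → break 3 (new)  [load 140/210]
  60 → break 3  [load 200/210]
  50 → break 1  [load 210/210]
  30 → break 2  [load 190/210]
  30 → break 4 (new)  [load 30/210]
  20 → break 2  [load 210/210]
  20 → break 4  [load 50/210]
4 commercial breaks opened.

4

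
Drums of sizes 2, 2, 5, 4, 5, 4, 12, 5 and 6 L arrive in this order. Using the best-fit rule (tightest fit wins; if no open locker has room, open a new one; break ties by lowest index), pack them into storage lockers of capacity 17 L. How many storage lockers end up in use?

3

  2 → locker 1 (new)  [load 2/17]
  2 → locker 1  [load 4/17]
  5 → locker 1  [load 9/17]
  4 → locker 1  [load 13/17]
  5 → locker 2 (new)  [load 5/17]
  4 → locker 1  [load 17/17]
  12 → locker 2  [load 17/17]
  5 → locker 3 (new)  [load 5/17]
  6 → locker 3  [load 11/17]
3 storage lockers opened.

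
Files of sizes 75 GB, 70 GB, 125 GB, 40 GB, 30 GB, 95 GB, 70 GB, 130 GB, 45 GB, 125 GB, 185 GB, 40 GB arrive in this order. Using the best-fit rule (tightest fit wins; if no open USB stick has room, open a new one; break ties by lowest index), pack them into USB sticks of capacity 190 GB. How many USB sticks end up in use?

6

  75 → USB stick 1 (new)  [load 75/190]
  70 → USB stick 1  [load 145/190]
  125 → USB stick 2 (new)  [load 125/190]
  40 → USB stick 1  [load 185/190]
  30 → USB stick 2  [load 155/190]
  95 → USB stick 3 (new)  [load 95/190]
  70 → USB stick 3  [load 165/190]
  130 → USB stick 4 (new)  [load 130/190]
  45 → USB stick 4  [load 175/190]
  125 → USB stick 5 (new)  [load 125/190]
  185 → USB stick 6 (new)  [load 185/190]
  40 → USB stick 5  [load 165/190]
6 USB sticks opened.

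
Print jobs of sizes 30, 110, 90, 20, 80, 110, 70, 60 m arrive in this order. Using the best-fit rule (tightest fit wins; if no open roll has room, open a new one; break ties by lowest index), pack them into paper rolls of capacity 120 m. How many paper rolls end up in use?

6

  30 → roll 1 (new)  [load 30/120]
  110 → roll 2 (new)  [load 110/120]
  90 → roll 1  [load 120/120]
  20 → roll 3 (new)  [load 20/120]
  80 → roll 3  [load 100/120]
  110 → roll 4 (new)  [load 110/120]
  70 → roll 5 (new)  [load 70/120]
  60 → roll 6 (new)  [load 60/120]
6 paper rolls opened.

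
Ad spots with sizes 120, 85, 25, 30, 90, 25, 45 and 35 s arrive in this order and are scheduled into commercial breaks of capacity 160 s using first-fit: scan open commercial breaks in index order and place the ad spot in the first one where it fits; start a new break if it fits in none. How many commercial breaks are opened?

4

  120 → break 1 (new)  [load 120/160]
  85 → break 2 (new)  [load 85/160]
  25 → break 1  [load 145/160]
  30 → break 2  [load 115/160]
  90 → break 3 (new)  [load 90/160]
  25 → break 2  [load 140/160]
  45 → break 3  [load 135/160]
  35 → break 4 (new)  [load 35/160]
4 commercial breaks opened.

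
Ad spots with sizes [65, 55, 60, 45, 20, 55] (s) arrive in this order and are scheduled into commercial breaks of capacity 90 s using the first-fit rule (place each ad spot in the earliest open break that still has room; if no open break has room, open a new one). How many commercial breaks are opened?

  65 → break 1 (new)  [load 65/90]
  55 → break 2 (new)  [load 55/90]
  60 → break 3 (new)  [load 60/90]
  45 → break 4 (new)  [load 45/90]
  20 → break 1  [load 85/90]
  55 → break 5 (new)  [load 55/90]
5 commercial breaks opened.

5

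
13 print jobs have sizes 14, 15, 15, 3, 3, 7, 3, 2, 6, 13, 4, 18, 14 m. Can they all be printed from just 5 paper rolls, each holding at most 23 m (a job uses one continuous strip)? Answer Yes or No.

Total = 117 m; ⌈117/23⌉ = 6.
At least 6 paper rolls are required, but only 5 are allowed.

No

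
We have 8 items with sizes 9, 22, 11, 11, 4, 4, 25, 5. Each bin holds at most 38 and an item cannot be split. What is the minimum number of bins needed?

Total = 25 + 22 + 11 + 11 + 9 + 5 + 4 + 4 = 91.
Lower bound: ⌈91/38⌉ = 3 bins.
A packing using 3 bins:
  bin 1: 25 + 11 = 36
  bin 2: 22 + 11 + 5 = 38
  bin 3: 9 + 4 + 4 = 17
This matches the lower bound, so 3 is optimal.

3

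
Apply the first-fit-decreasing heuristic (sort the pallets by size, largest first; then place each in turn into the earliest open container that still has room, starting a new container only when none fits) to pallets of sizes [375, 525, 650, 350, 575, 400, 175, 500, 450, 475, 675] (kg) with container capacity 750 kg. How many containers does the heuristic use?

Sorted descending: 675, 650, 575, 525, 500, 475, 450, 400, 375, 350, 175.
  675 → container 1 (new)  [load 675/750]
  650 → container 2 (new)  [load 650/750]
  575 → container 3 (new)  [load 575/750]
  525 → container 4 (new)  [load 525/750]
  500 → container 5 (new)  [load 500/750]
  475 → container 6 (new)  [load 475/750]
  450 → container 7 (new)  [load 450/750]
  400 → container 8 (new)  [load 400/750]
  375 → container 9 (new)  [load 375/750]
  350 → container 8  [load 750/750]
  175 → container 3  [load 750/750]
9 containers opened.

9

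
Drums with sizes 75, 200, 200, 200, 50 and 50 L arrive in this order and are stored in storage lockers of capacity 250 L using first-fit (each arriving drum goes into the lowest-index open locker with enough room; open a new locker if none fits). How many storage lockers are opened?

4

  75 → locker 1 (new)  [load 75/250]
  200 → locker 2 (new)  [load 200/250]
  200 → locker 3 (new)  [load 200/250]
  200 → locker 4 (new)  [load 200/250]
  50 → locker 1  [load 125/250]
  50 → locker 1  [load 175/250]
4 storage lockers opened.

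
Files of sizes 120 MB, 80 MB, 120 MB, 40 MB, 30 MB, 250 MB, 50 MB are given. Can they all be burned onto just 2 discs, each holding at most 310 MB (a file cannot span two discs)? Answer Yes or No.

Total = 690 MB; ⌈690/310⌉ = 3.
At least 3 discs are required, but only 2 are allowed.

No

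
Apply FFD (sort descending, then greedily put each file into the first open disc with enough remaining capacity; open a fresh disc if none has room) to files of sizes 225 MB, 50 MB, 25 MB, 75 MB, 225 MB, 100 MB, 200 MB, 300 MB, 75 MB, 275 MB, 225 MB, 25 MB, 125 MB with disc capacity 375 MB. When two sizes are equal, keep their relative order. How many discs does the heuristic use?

Sorted descending: 300, 275, 225, 225, 225, 200, 125, 100, 75, 75, 50, 25, 25.
  300 → disc 1 (new)  [load 300/375]
  275 → disc 2 (new)  [load 275/375]
  225 → disc 3 (new)  [load 225/375]
  225 → disc 4 (new)  [load 225/375]
  225 → disc 5 (new)  [load 225/375]
  200 → disc 6 (new)  [load 200/375]
  125 → disc 3  [load 350/375]
  100 → disc 2  [load 375/375]
  75 → disc 1  [load 375/375]
  75 → disc 4  [load 300/375]
  50 → disc 4  [load 350/375]
  25 → disc 3  [load 375/375]
  25 → disc 4  [load 375/375]
6 discs opened.

6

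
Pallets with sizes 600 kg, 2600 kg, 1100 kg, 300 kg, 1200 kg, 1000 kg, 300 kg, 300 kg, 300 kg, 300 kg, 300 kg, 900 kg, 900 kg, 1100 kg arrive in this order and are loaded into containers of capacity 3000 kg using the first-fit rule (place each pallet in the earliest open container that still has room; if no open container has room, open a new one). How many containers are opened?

4

  600 → container 1 (new)  [load 600/3000]
  2600 → container 2 (new)  [load 2600/3000]
  1100 → container 1  [load 1700/3000]
  300 → container 1  [load 2000/3000]
  1200 → container 3 (new)  [load 1200/3000]
  1000 → container 1  [load 3000/3000]
  300 → container 2  [load 2900/3000]
  300 → container 3  [load 1500/3000]
  300 → container 3  [load 1800/3000]
  300 → container 3  [load 2100/3000]
  300 → container 3  [load 2400/3000]
  900 → container 4 (new)  [load 900/3000]
  900 → container 4  [load 1800/3000]
  1100 → container 4  [load 2900/3000]
4 containers opened.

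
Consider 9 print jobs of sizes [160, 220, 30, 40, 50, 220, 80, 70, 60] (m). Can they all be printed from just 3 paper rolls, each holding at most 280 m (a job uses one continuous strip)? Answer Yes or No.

Total = 930 m; ⌈930/280⌉ = 4.
At least 4 paper rolls are required, but only 3 are allowed.

No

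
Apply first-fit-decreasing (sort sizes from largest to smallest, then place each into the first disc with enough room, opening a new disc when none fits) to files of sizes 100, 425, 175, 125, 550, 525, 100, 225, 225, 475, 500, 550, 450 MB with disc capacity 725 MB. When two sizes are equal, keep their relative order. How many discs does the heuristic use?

7

Sorted descending: 550, 550, 525, 500, 475, 450, 425, 225, 225, 175, 125, 100, 100.
  550 → disc 1 (new)  [load 550/725]
  550 → disc 2 (new)  [load 550/725]
  525 → disc 3 (new)  [load 525/725]
  500 → disc 4 (new)  [load 500/725]
  475 → disc 5 (new)  [load 475/725]
  450 → disc 6 (new)  [load 450/725]
  425 → disc 7 (new)  [load 425/725]
  225 → disc 4  [load 725/725]
  225 → disc 5  [load 700/725]
  175 → disc 1  [load 725/725]
  125 → disc 2  [load 675/725]
  100 → disc 3  [load 625/725]
  100 → disc 3  [load 725/725]
7 discs opened.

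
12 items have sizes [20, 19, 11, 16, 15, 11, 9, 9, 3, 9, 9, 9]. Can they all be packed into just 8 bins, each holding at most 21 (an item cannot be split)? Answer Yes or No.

Yes

A valid assignment using 8 bins:
  bin 1: 20 = 20
  bin 2: 19 = 19
  bin 3: 16 + 3 = 19
  bin 4: 15 = 15
  bin 5: 11 + 9 = 20
  bin 6: 11 + 9 = 20
  bin 7: 9 + 9 = 18
  bin 8: 9 = 9
Every load is within 21, so 8 bins suffice.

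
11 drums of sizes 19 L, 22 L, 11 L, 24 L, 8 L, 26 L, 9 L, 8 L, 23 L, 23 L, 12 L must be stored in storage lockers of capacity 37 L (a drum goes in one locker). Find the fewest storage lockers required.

Total = 26 + 24 + 23 + 23 + 22 + 19 + 12 + 11 + 9 + 8 + 8 = 185 L.
Lower bound: ⌈185/37⌉ = 5 storage lockers.
Also, 6 drums each exceed 37/2 L, and no two of those can share a locker, so at least 6 storage lockers are needed.
A packing using 6 storage lockers:
  locker 1: 26 + 11 = 37
  locker 2: 24 + 12 = 36
  locker 3: 23 + 9 = 32
  locker 4: 23 + 8 = 31
  locker 5: 22 + 8 = 30
  locker 6: 19 = 19
This matches the lower bound, so 6 is optimal.

6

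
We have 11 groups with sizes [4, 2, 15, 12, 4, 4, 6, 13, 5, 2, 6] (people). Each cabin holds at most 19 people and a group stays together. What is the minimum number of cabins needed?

Total = 15 + 13 + 12 + 6 + 6 + 5 + 4 + 4 + 4 + 2 + 2 = 73 people.
Lower bound: ⌈73/19⌉ = 4 cabins.
A packing using 4 cabins:
  cabin 1: 15 + 4 = 19
  cabin 2: 13 + 6 = 19
  cabin 3: 12 + 6 = 18
  cabin 4: 5 + 4 + 4 + 2 + 2 = 17
This matches the lower bound, so 4 is optimal.

4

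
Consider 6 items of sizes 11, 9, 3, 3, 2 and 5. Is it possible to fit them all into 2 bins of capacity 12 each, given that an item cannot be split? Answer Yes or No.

Total = 33; ⌈33/12⌉ = 3.
At least 3 bins are required, but only 2 are allowed.

No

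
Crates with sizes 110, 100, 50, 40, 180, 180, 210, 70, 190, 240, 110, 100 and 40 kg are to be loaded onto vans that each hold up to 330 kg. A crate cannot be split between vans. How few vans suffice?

5

Total = 240 + 210 + 190 + 180 + 180 + 110 + 110 + 100 + 100 + 70 + 50 + 40 + 40 = 1620 kg.
Lower bound: ⌈1620/330⌉ = 5 vans.
A packing using 5 vans:
  van 1: 240 + 70 = 310
  van 2: 210 + 110 = 320
  van 3: 190 + 100 + 40 = 330
  van 4: 180 + 110 + 40 = 330
  van 5: 180 + 100 + 50 = 330
This matches the lower bound, so 5 is optimal.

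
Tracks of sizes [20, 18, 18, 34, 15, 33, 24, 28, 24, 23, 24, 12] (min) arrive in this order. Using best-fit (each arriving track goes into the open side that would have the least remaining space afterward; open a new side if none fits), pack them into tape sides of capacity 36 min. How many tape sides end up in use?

9

  20 → side 1 (new)  [load 20/36]
  18 → side 2 (new)  [load 18/36]
  18 → side 2  [load 36/36]
  34 → side 3 (new)  [load 34/36]
  15 → side 1  [load 35/36]
  33 → side 4 (new)  [load 33/36]
  24 → side 5 (new)  [load 24/36]
  28 → side 6 (new)  [load 28/36]
  24 → side 7 (new)  [load 24/36]
  23 → side 8 (new)  [load 23/36]
  24 → side 9 (new)  [load 24/36]
  12 → side 5  [load 36/36]
9 tape sides opened.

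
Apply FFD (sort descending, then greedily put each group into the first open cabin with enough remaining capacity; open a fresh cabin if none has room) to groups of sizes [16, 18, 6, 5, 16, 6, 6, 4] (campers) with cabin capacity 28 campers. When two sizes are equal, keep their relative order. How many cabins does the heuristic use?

Sorted descending: 18, 16, 16, 6, 6, 6, 5, 4.
  18 → cabin 1 (new)  [load 18/28]
  16 → cabin 2 (new)  [load 16/28]
  16 → cabin 3 (new)  [load 16/28]
  6 → cabin 1  [load 24/28]
  6 → cabin 2  [load 22/28]
  6 → cabin 2  [load 28/28]
  5 → cabin 3  [load 21/28]
  4 → cabin 1  [load 28/28]
3 cabins opened.

3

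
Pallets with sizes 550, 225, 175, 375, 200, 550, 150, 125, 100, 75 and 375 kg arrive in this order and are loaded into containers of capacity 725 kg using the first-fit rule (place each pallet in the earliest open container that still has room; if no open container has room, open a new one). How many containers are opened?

5

  550 → container 1 (new)  [load 550/725]
  225 → container 2 (new)  [load 225/725]
  175 → container 1  [load 725/725]
  375 → container 2  [load 600/725]
  200 → container 3 (new)  [load 200/725]
  550 → container 4 (new)  [load 550/725]
  150 → container 3  [load 350/725]
  125 → container 2  [load 725/725]
  100 → container 3  [load 450/725]
  75 → container 3  [load 525/725]
  375 → container 5 (new)  [load 375/725]
5 containers opened.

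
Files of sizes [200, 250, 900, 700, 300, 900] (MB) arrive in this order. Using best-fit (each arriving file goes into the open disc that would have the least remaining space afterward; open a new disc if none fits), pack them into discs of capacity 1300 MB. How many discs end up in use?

  200 → disc 1 (new)  [load 200/1300]
  250 → disc 1  [load 450/1300]
  900 → disc 2 (new)  [load 900/1300]
  700 → disc 1  [load 1150/1300]
  300 → disc 2  [load 1200/1300]
  900 → disc 3 (new)  [load 900/1300]
3 discs opened.

3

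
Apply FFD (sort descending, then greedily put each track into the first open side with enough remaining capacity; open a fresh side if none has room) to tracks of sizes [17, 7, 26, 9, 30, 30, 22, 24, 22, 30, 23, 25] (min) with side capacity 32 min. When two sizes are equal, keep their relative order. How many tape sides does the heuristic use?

Sorted descending: 30, 30, 30, 26, 25, 24, 23, 22, 22, 17, 9, 7.
  30 → side 1 (new)  [load 30/32]
  30 → side 2 (new)  [load 30/32]
  30 → side 3 (new)  [load 30/32]
  26 → side 4 (new)  [load 26/32]
  25 → side 5 (new)  [load 25/32]
  24 → side 6 (new)  [load 24/32]
  23 → side 7 (new)  [load 23/32]
  22 → side 8 (new)  [load 22/32]
  22 → side 9 (new)  [load 22/32]
  17 → side 10 (new)  [load 17/32]
  9 → side 7  [load 32/32]
  7 → side 5  [load 32/32]
10 tape sides opened.

10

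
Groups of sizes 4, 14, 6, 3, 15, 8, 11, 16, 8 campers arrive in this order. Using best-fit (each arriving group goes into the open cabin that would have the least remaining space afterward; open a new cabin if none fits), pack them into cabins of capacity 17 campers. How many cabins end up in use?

  4 → cabin 1 (new)  [load 4/17]
  14 → cabin 2 (new)  [load 14/17]
  6 → cabin 1  [load 10/17]
  3 → cabin 2  [load 17/17]
  15 → cabin 3 (new)  [load 15/17]
  8 → cabin 4 (new)  [load 8/17]
  11 → cabin 5 (new)  [load 11/17]
  16 → cabin 6 (new)  [load 16/17]
  8 → cabin 4  [load 16/17]
6 cabins opened.

6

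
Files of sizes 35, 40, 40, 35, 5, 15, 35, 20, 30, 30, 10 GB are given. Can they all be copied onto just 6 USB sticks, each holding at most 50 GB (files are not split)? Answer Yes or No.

No

Total = 295 GB; ⌈295/50⌉ = 6.
7 files each exceed half the capacity and cannot share a USB stick, forcing at least 7 USB sticks.
At least 7 USB sticks are required, but only 6 are allowed.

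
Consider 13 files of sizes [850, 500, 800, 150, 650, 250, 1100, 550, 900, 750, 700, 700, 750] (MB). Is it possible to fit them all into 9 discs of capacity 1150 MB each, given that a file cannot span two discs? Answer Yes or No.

No

Total = 8650 MB; ⌈8650/1150⌉ = 8.
9 files each exceed half the capacity and cannot share a disc, forcing at least 9 discs.
The bound of 9 does not rule out 9, but exhaustive search shows no assignment into 9 discs of capacity 1150 MB exists — the minimum is 10.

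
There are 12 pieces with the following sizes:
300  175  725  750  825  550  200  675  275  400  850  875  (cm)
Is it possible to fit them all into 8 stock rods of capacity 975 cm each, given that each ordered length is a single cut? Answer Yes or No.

A valid assignment using 8 stock rods:
  stock rod 1: 875 = 875
  stock rod 2: 850 = 850
  stock rod 3: 825 = 825
  stock rod 4: 750 + 200 = 950
  stock rod 5: 725 + 175 = 900
  stock rod 6: 675 + 300 = 975
  stock rod 7: 550 + 400 = 950
  stock rod 8: 275 = 275
Every load is within 975 cm, so 8 stock rods suffice.

Yes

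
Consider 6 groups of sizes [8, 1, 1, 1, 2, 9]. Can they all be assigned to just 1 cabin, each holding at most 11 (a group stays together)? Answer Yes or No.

Total = 22; ⌈22/11⌉ = 2.
At least 2 cabins are required, but only 1 is allowed.

No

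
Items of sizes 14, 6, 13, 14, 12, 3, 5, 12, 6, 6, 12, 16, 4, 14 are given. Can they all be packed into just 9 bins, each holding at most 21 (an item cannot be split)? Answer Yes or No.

A valid assignment using 8 bins:
  bin 1: 16 + 5 = 21
  bin 2: 14 + 6 = 20
  bin 3: 14 + 6 = 20
  bin 4: 14 + 6 = 20
  bin 5: 13 + 4 + 3 = 20
  bin 6: 12 = 12
  bin 7: 12 = 12
  bin 8: 12 = 12
That uses only 8 ≤ 9, so 9 bins are enough.

Yes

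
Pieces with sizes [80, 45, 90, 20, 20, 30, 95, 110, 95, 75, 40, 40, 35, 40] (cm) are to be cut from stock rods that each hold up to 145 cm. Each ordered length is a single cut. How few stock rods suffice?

6

Total = 110 + 95 + 95 + 90 + 80 + 75 + 45 + 40 + 40 + 40 + 35 + 30 + 20 + 20 = 815 cm.
Lower bound: ⌈815/145⌉ = 6 stock rods.
A packing using 6 stock rods:
  stock rod 1: 110 + 35 = 145
  stock rod 2: 95 + 45 = 140
  stock rod 3: 95 + 40 = 135
  stock rod 4: 90 + 40 = 130
  stock rod 5: 80 + 40 + 20 = 140
  stock rod 6: 75 + 30 + 20 = 125
This matches the lower bound, so 6 is optimal.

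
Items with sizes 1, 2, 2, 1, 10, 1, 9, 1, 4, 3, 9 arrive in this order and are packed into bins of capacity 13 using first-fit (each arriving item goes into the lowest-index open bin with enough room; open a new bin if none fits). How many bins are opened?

  1 → bin 1 (new)  [load 1/13]
  2 → bin 1  [load 3/13]
  2 → bin 1  [load 5/13]
  1 → bin 1  [load 6/13]
  10 → bin 2 (new)  [load 10/13]
  1 → bin 1  [load 7/13]
  9 → bin 3 (new)  [load 9/13]
  1 → bin 1  [load 8/13]
  4 → bin 1  [load 12/13]
  3 → bin 2  [load 13/13]
  9 → bin 4 (new)  [load 9/13]
4 bins opened.

4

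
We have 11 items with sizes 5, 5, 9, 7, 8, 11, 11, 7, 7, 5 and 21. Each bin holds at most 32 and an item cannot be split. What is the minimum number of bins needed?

3

Total = 21 + 11 + 11 + 9 + 8 + 7 + 7 + 7 + 5 + 5 + 5 = 96.
Lower bound: ⌈96/32⌉ = 3 bins.
A packing using 3 bins:
  bin 1: 21 + 11 = 32
  bin 2: 11 + 9 + 7 + 5 = 32
  bin 3: 8 + 7 + 7 + 5 + 5 = 32
This matches the lower bound, so 3 is optimal.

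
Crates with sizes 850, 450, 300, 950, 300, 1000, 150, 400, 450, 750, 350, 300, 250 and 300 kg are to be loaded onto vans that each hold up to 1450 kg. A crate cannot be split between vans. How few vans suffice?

Total = 1000 + 950 + 850 + 750 + 450 + 450 + 400 + 350 + 300 + 300 + 300 + 300 + 250 + 150 = 6800 kg.
Lower bound: ⌈6800/1450⌉ = 5 vans.
A packing using 5 vans:
  van 1: 1000 + 450 = 1450
  van 2: 950 + 450 = 1400
  van 3: 850 + 400 + 150 = 1400
  van 4: 750 + 350 + 300 = 1400
  van 5: 300 + 300 + 300 + 250 = 1150
This matches the lower bound, so 5 is optimal.

5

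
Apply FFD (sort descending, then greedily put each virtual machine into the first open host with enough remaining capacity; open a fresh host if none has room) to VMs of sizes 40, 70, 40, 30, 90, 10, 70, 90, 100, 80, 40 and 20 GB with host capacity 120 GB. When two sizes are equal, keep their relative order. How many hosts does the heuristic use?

Sorted descending: 100, 90, 90, 80, 70, 70, 40, 40, 40, 30, 20, 10.
  100 → host 1 (new)  [load 100/120]
  90 → host 2 (new)  [load 90/120]
  90 → host 3 (new)  [load 90/120]
  80 → host 4 (new)  [load 80/120]
  70 → host 5 (new)  [load 70/120]
  70 → host 6 (new)  [load 70/120]
  40 → host 4  [load 120/120]
  40 → host 5  [load 110/120]
  40 → host 6  [load 110/120]
  30 → host 2  [load 120/120]
  20 → host 1  [load 120/120]
  10 → host 3  [load 100/120]
6 hosts opened.

6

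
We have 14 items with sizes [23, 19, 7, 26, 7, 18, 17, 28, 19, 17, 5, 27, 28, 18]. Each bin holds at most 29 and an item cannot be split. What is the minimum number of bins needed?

Total = 28 + 28 + 27 + 26 + 23 + 19 + 19 + 18 + 18 + 17 + 17 + 7 + 7 + 5 = 259.
Lower bound: ⌈259/29⌉ = 9 bins.
Also, 11 items each exceed 29/2, and no two of those can share a bin, so at least 11 bins are needed.
A packing using 11 bins:
  bin 1: 28 = 28
  bin 2: 28 = 28
  bin 3: 27 = 27
  bin 4: 26 = 26
  bin 5: 23 + 5 = 28
  bin 6: 19 + 7 = 26
  bin 7: 19 + 7 = 26
  bin 8: 18 = 18
  bin 9: 18 = 18
  bin 10: 17 = 17
  bin 11: 17 = 17
This matches the lower bound, so 11 is optimal.

11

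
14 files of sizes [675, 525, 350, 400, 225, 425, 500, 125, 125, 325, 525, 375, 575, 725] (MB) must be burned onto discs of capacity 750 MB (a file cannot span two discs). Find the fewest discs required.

Total = 725 + 675 + 575 + 525 + 525 + 500 + 425 + 400 + 375 + 350 + 325 + 225 + 125 + 125 = 5875 MB.
Lower bound: ⌈5875/750⌉ = 8 discs.
A packing using 9 discs:
  disc 1: 725 = 725
  disc 2: 675 = 675
  disc 3: 575 + 125 = 700
  disc 4: 525 + 225 = 750
  disc 5: 525 + 125 = 650
  disc 6: 500 = 500
  disc 7: 425 + 325 = 750
  disc 8: 400 + 350 = 750
  disc 9: 375 = 375
No arrangement into 8 discs stays within capacity, so 9 is optimal.

9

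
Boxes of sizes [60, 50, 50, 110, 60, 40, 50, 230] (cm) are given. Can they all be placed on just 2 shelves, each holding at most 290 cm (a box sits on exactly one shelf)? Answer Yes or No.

No

Total = 650 cm; ⌈650/290⌉ = 3.
At least 3 shelves are required, but only 2 are allowed.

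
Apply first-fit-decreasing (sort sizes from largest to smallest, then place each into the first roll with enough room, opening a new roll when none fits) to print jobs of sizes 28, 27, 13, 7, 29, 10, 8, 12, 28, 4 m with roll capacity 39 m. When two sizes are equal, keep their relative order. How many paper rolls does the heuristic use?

5

Sorted descending: 29, 28, 28, 27, 13, 12, 10, 8, 7, 4.
  29 → roll 1 (new)  [load 29/39]
  28 → roll 2 (new)  [load 28/39]
  28 → roll 3 (new)  [load 28/39]
  27 → roll 4 (new)  [load 27/39]
  13 → roll 5 (new)  [load 13/39]
  12 → roll 4  [load 39/39]
  10 → roll 1  [load 39/39]
  8 → roll 2  [load 36/39]
  7 → roll 3  [load 35/39]
  4 → roll 3  [load 39/39]
5 paper rolls opened.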